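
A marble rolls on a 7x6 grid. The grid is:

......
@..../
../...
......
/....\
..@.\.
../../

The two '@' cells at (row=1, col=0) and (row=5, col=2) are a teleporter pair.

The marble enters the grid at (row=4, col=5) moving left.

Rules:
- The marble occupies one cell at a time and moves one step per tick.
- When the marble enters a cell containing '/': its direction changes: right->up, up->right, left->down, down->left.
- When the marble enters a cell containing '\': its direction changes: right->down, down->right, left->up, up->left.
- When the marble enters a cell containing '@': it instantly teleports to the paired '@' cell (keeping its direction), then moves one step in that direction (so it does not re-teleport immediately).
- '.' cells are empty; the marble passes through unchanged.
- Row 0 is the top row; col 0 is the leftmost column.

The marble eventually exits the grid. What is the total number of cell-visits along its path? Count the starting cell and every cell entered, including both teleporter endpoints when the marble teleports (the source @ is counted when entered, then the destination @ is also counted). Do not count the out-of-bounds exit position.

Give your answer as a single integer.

Step 1: enter (4,5), '\' deflects left->up, move up to (3,5)
Step 2: enter (3,5), '.' pass, move up to (2,5)
Step 3: enter (2,5), '.' pass, move up to (1,5)
Step 4: enter (1,5), '/' deflects up->right, move right to (1,6)
Step 5: at (1,6) — EXIT via right edge, pos 1
Path length (cell visits): 4

Answer: 4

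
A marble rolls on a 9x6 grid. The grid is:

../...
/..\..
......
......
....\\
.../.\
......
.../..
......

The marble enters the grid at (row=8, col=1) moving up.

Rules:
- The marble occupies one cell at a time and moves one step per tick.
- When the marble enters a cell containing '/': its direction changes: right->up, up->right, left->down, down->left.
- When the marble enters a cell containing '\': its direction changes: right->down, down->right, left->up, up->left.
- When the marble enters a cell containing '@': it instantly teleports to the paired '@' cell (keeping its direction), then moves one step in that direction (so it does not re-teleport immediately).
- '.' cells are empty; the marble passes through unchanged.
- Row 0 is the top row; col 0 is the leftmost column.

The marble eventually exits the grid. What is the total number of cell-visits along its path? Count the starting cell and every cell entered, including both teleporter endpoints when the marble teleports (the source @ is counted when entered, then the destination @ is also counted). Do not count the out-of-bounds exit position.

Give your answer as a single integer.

Answer: 9

Derivation:
Step 1: enter (8,1), '.' pass, move up to (7,1)
Step 2: enter (7,1), '.' pass, move up to (6,1)
Step 3: enter (6,1), '.' pass, move up to (5,1)
Step 4: enter (5,1), '.' pass, move up to (4,1)
Step 5: enter (4,1), '.' pass, move up to (3,1)
Step 6: enter (3,1), '.' pass, move up to (2,1)
Step 7: enter (2,1), '.' pass, move up to (1,1)
Step 8: enter (1,1), '.' pass, move up to (0,1)
Step 9: enter (0,1), '.' pass, move up to (-1,1)
Step 10: at (-1,1) — EXIT via top edge, pos 1
Path length (cell visits): 9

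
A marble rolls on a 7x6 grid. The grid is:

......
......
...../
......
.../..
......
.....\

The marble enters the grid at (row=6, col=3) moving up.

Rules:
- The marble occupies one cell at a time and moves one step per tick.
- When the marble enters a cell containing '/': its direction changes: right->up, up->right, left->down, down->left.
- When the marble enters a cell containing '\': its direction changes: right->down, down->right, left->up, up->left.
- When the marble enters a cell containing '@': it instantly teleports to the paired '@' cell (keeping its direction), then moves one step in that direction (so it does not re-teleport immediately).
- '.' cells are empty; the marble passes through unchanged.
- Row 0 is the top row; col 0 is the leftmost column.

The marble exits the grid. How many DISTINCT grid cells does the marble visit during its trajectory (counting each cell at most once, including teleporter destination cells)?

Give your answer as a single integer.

Answer: 5

Derivation:
Step 1: enter (6,3), '.' pass, move up to (5,3)
Step 2: enter (5,3), '.' pass, move up to (4,3)
Step 3: enter (4,3), '/' deflects up->right, move right to (4,4)
Step 4: enter (4,4), '.' pass, move right to (4,5)
Step 5: enter (4,5), '.' pass, move right to (4,6)
Step 6: at (4,6) — EXIT via right edge, pos 4
Distinct cells visited: 5 (path length 5)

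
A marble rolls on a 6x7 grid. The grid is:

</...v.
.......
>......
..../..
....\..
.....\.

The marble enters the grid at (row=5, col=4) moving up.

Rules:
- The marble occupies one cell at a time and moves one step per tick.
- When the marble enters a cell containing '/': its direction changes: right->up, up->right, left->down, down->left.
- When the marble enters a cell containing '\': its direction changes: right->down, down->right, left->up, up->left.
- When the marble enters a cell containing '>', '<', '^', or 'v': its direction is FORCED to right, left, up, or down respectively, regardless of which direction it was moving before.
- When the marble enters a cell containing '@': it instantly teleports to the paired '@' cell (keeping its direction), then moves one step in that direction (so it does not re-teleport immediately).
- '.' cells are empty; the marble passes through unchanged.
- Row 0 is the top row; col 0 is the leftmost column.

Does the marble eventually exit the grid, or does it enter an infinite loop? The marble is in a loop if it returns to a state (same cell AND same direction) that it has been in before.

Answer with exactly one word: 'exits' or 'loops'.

Answer: exits

Derivation:
Step 1: enter (5,4), '.' pass, move up to (4,4)
Step 2: enter (4,4), '\' deflects up->left, move left to (4,3)
Step 3: enter (4,3), '.' pass, move left to (4,2)
Step 4: enter (4,2), '.' pass, move left to (4,1)
Step 5: enter (4,1), '.' pass, move left to (4,0)
Step 6: enter (4,0), '.' pass, move left to (4,-1)
Step 7: at (4,-1) — EXIT via left edge, pos 4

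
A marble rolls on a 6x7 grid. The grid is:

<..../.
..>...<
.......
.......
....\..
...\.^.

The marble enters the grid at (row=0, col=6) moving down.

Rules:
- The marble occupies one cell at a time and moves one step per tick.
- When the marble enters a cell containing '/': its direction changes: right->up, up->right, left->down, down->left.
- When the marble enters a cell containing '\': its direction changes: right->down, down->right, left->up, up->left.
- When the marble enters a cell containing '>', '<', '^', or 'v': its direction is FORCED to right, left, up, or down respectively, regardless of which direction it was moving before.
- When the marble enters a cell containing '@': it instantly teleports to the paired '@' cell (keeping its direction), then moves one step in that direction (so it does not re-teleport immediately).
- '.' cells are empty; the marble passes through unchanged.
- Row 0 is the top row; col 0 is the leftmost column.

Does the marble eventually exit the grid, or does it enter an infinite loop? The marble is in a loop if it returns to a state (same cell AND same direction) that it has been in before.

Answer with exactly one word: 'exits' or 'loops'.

Step 1: enter (0,6), '.' pass, move down to (1,6)
Step 2: enter (1,6), '<' forces down->left, move left to (1,5)
Step 3: enter (1,5), '.' pass, move left to (1,4)
Step 4: enter (1,4), '.' pass, move left to (1,3)
Step 5: enter (1,3), '.' pass, move left to (1,2)
Step 6: enter (1,2), '>' forces left->right, move right to (1,3)
Step 7: enter (1,3), '.' pass, move right to (1,4)
Step 8: enter (1,4), '.' pass, move right to (1,5)
Step 9: enter (1,5), '.' pass, move right to (1,6)
Step 10: enter (1,6), '<' forces right->left, move left to (1,5)
Step 11: at (1,5) dir=left — LOOP DETECTED (seen before)

Answer: loops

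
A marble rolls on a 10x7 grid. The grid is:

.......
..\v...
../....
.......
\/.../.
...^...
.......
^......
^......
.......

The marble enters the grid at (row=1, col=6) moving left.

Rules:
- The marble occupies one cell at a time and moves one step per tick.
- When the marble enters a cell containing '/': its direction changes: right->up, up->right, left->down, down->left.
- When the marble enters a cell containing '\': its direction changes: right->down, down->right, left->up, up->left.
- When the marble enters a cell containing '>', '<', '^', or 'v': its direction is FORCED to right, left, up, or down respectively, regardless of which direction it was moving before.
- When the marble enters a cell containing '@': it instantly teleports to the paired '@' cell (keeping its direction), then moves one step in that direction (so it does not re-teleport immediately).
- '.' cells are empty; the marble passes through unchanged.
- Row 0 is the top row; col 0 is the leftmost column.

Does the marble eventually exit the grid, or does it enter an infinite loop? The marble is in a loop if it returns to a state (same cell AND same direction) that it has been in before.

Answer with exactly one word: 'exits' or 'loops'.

Step 1: enter (1,6), '.' pass, move left to (1,5)
Step 2: enter (1,5), '.' pass, move left to (1,4)
Step 3: enter (1,4), '.' pass, move left to (1,3)
Step 4: enter (1,3), 'v' forces left->down, move down to (2,3)
Step 5: enter (2,3), '.' pass, move down to (3,3)
Step 6: enter (3,3), '.' pass, move down to (4,3)
Step 7: enter (4,3), '.' pass, move down to (5,3)
Step 8: enter (5,3), '^' forces down->up, move up to (4,3)
Step 9: enter (4,3), '.' pass, move up to (3,3)
Step 10: enter (3,3), '.' pass, move up to (2,3)
Step 11: enter (2,3), '.' pass, move up to (1,3)
Step 12: enter (1,3), 'v' forces up->down, move down to (2,3)
Step 13: at (2,3) dir=down — LOOP DETECTED (seen before)

Answer: loops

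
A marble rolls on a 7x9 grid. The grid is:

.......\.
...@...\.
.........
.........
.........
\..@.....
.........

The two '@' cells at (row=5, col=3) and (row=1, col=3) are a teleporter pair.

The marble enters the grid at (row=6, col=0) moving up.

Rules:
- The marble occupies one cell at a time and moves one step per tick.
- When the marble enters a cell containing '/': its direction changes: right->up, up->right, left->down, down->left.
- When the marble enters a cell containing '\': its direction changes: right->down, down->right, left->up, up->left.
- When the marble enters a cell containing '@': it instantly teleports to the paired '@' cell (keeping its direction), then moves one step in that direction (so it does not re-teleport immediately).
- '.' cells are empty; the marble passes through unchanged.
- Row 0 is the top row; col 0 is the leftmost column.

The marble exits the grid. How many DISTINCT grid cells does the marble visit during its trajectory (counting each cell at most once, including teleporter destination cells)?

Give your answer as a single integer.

Answer: 2

Derivation:
Step 1: enter (6,0), '.' pass, move up to (5,0)
Step 2: enter (5,0), '\' deflects up->left, move left to (5,-1)
Step 3: at (5,-1) — EXIT via left edge, pos 5
Distinct cells visited: 2 (path length 2)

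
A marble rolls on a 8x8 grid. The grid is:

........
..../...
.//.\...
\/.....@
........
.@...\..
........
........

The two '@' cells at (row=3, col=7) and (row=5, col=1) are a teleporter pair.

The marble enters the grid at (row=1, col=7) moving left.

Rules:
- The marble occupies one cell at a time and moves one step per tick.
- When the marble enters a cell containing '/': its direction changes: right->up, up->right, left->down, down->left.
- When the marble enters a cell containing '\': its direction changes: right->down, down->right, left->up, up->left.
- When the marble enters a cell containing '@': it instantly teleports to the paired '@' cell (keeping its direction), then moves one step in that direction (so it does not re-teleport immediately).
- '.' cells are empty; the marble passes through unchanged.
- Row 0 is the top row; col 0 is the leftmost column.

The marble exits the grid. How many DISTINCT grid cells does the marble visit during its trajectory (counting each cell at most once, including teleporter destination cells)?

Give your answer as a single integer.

Step 1: enter (1,7), '.' pass, move left to (1,6)
Step 2: enter (1,6), '.' pass, move left to (1,5)
Step 3: enter (1,5), '.' pass, move left to (1,4)
Step 4: enter (1,4), '/' deflects left->down, move down to (2,4)
Step 5: enter (2,4), '\' deflects down->right, move right to (2,5)
Step 6: enter (2,5), '.' pass, move right to (2,6)
Step 7: enter (2,6), '.' pass, move right to (2,7)
Step 8: enter (2,7), '.' pass, move right to (2,8)
Step 9: at (2,8) — EXIT via right edge, pos 2
Distinct cells visited: 8 (path length 8)

Answer: 8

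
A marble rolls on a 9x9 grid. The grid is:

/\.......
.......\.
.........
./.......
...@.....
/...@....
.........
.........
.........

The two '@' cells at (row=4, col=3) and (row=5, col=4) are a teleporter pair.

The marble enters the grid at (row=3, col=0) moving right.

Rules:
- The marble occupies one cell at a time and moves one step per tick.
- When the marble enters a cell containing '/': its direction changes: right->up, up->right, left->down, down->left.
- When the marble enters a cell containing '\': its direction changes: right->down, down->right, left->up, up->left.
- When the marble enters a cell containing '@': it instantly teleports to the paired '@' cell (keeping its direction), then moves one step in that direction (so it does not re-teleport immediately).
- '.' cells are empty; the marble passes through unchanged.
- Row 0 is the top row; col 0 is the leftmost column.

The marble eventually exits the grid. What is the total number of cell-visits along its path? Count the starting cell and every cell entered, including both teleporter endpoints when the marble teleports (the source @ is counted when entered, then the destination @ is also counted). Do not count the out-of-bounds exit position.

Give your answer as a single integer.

Answer: 11

Derivation:
Step 1: enter (3,0), '.' pass, move right to (3,1)
Step 2: enter (3,1), '/' deflects right->up, move up to (2,1)
Step 3: enter (2,1), '.' pass, move up to (1,1)
Step 4: enter (1,1), '.' pass, move up to (0,1)
Step 5: enter (0,1), '\' deflects up->left, move left to (0,0)
Step 6: enter (0,0), '/' deflects left->down, move down to (1,0)
Step 7: enter (1,0), '.' pass, move down to (2,0)
Step 8: enter (2,0), '.' pass, move down to (3,0)
Step 9: enter (3,0), '.' pass, move down to (4,0)
Step 10: enter (4,0), '.' pass, move down to (5,0)
Step 11: enter (5,0), '/' deflects down->left, move left to (5,-1)
Step 12: at (5,-1) — EXIT via left edge, pos 5
Path length (cell visits): 11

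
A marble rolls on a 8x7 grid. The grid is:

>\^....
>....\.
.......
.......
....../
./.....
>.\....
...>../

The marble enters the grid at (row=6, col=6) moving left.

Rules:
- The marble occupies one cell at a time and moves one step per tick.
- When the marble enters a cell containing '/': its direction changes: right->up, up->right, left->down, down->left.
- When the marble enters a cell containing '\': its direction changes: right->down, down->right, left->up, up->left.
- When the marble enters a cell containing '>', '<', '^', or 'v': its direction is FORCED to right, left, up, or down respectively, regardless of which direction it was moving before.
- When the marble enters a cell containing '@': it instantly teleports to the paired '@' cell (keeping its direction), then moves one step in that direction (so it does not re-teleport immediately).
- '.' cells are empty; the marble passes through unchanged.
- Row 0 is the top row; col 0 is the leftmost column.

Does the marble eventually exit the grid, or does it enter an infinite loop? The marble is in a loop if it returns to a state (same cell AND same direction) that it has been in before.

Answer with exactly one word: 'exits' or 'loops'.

Step 1: enter (6,6), '.' pass, move left to (6,5)
Step 2: enter (6,5), '.' pass, move left to (6,4)
Step 3: enter (6,4), '.' pass, move left to (6,3)
Step 4: enter (6,3), '.' pass, move left to (6,2)
Step 5: enter (6,2), '\' deflects left->up, move up to (5,2)
Step 6: enter (5,2), '.' pass, move up to (4,2)
Step 7: enter (4,2), '.' pass, move up to (3,2)
Step 8: enter (3,2), '.' pass, move up to (2,2)
Step 9: enter (2,2), '.' pass, move up to (1,2)
Step 10: enter (1,2), '.' pass, move up to (0,2)
Step 11: enter (0,2), '^' forces up->up, move up to (-1,2)
Step 12: at (-1,2) — EXIT via top edge, pos 2

Answer: exits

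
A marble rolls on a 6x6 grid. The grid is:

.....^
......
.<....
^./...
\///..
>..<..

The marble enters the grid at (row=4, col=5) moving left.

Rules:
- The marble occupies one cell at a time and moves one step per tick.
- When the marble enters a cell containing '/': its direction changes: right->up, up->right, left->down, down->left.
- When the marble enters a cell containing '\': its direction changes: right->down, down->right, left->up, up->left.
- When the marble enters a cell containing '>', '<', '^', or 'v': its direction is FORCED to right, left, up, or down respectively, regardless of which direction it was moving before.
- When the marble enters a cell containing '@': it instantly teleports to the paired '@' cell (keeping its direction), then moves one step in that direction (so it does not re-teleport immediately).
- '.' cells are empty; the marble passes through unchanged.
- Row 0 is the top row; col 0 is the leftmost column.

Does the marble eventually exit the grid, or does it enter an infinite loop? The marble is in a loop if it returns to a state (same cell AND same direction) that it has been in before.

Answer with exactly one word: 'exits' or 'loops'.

Answer: loops

Derivation:
Step 1: enter (4,5), '.' pass, move left to (4,4)
Step 2: enter (4,4), '.' pass, move left to (4,3)
Step 3: enter (4,3), '/' deflects left->down, move down to (5,3)
Step 4: enter (5,3), '<' forces down->left, move left to (5,2)
Step 5: enter (5,2), '.' pass, move left to (5,1)
Step 6: enter (5,1), '.' pass, move left to (5,0)
Step 7: enter (5,0), '>' forces left->right, move right to (5,1)
Step 8: enter (5,1), '.' pass, move right to (5,2)
Step 9: enter (5,2), '.' pass, move right to (5,3)
Step 10: enter (5,3), '<' forces right->left, move left to (5,2)
Step 11: at (5,2) dir=left — LOOP DETECTED (seen before)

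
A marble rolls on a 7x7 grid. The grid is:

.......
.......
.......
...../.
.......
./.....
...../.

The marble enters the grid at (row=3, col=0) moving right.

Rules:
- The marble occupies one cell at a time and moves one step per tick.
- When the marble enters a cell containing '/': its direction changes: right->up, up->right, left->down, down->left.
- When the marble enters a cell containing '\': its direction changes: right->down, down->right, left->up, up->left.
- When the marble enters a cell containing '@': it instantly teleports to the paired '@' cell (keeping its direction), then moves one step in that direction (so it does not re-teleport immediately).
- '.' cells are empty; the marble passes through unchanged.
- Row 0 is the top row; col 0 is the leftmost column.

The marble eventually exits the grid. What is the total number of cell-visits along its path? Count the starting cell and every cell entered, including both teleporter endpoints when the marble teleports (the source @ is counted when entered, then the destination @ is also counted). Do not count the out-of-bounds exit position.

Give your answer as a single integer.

Step 1: enter (3,0), '.' pass, move right to (3,1)
Step 2: enter (3,1), '.' pass, move right to (3,2)
Step 3: enter (3,2), '.' pass, move right to (3,3)
Step 4: enter (3,3), '.' pass, move right to (3,4)
Step 5: enter (3,4), '.' pass, move right to (3,5)
Step 6: enter (3,5), '/' deflects right->up, move up to (2,5)
Step 7: enter (2,5), '.' pass, move up to (1,5)
Step 8: enter (1,5), '.' pass, move up to (0,5)
Step 9: enter (0,5), '.' pass, move up to (-1,5)
Step 10: at (-1,5) — EXIT via top edge, pos 5
Path length (cell visits): 9

Answer: 9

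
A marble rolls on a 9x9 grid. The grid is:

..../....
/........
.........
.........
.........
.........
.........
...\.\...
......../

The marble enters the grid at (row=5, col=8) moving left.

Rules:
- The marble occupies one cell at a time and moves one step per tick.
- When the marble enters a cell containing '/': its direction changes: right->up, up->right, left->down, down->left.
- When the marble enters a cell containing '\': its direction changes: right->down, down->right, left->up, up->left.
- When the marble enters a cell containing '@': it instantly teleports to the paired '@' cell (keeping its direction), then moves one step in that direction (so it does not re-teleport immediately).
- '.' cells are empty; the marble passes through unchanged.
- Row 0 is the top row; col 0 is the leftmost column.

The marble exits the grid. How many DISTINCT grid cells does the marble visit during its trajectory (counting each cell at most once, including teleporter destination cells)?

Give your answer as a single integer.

Step 1: enter (5,8), '.' pass, move left to (5,7)
Step 2: enter (5,7), '.' pass, move left to (5,6)
Step 3: enter (5,6), '.' pass, move left to (5,5)
Step 4: enter (5,5), '.' pass, move left to (5,4)
Step 5: enter (5,4), '.' pass, move left to (5,3)
Step 6: enter (5,3), '.' pass, move left to (5,2)
Step 7: enter (5,2), '.' pass, move left to (5,1)
Step 8: enter (5,1), '.' pass, move left to (5,0)
Step 9: enter (5,0), '.' pass, move left to (5,-1)
Step 10: at (5,-1) — EXIT via left edge, pos 5
Distinct cells visited: 9 (path length 9)

Answer: 9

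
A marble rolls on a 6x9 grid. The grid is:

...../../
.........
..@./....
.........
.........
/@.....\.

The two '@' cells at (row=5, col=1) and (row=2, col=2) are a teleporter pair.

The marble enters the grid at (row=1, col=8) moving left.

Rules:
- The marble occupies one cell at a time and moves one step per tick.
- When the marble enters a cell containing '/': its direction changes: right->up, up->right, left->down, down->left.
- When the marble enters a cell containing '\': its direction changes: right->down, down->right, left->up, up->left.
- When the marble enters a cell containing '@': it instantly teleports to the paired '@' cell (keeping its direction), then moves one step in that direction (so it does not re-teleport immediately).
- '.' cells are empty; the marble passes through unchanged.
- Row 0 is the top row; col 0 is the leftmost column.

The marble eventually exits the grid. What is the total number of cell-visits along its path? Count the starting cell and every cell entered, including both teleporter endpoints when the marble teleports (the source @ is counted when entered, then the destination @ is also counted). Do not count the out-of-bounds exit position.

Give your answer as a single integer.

Answer: 9

Derivation:
Step 1: enter (1,8), '.' pass, move left to (1,7)
Step 2: enter (1,7), '.' pass, move left to (1,6)
Step 3: enter (1,6), '.' pass, move left to (1,5)
Step 4: enter (1,5), '.' pass, move left to (1,4)
Step 5: enter (1,4), '.' pass, move left to (1,3)
Step 6: enter (1,3), '.' pass, move left to (1,2)
Step 7: enter (1,2), '.' pass, move left to (1,1)
Step 8: enter (1,1), '.' pass, move left to (1,0)
Step 9: enter (1,0), '.' pass, move left to (1,-1)
Step 10: at (1,-1) — EXIT via left edge, pos 1
Path length (cell visits): 9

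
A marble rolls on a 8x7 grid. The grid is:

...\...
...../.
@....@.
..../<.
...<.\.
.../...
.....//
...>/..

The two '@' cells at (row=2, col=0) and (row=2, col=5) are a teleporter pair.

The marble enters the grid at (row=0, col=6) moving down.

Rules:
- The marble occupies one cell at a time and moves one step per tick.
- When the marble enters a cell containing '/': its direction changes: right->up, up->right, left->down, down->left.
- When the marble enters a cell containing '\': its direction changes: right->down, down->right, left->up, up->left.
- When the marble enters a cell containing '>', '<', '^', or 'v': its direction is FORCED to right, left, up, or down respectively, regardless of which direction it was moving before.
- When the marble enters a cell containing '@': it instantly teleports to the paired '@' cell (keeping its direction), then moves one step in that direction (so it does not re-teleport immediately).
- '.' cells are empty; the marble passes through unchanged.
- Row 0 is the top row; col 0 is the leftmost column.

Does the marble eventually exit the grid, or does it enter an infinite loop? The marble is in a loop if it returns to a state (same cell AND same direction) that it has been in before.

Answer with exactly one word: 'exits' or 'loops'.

Answer: exits

Derivation:
Step 1: enter (0,6), '.' pass, move down to (1,6)
Step 2: enter (1,6), '.' pass, move down to (2,6)
Step 3: enter (2,6), '.' pass, move down to (3,6)
Step 4: enter (3,6), '.' pass, move down to (4,6)
Step 5: enter (4,6), '.' pass, move down to (5,6)
Step 6: enter (5,6), '.' pass, move down to (6,6)
Step 7: enter (6,6), '/' deflects down->left, move left to (6,5)
Step 8: enter (6,5), '/' deflects left->down, move down to (7,5)
Step 9: enter (7,5), '.' pass, move down to (8,5)
Step 10: at (8,5) — EXIT via bottom edge, pos 5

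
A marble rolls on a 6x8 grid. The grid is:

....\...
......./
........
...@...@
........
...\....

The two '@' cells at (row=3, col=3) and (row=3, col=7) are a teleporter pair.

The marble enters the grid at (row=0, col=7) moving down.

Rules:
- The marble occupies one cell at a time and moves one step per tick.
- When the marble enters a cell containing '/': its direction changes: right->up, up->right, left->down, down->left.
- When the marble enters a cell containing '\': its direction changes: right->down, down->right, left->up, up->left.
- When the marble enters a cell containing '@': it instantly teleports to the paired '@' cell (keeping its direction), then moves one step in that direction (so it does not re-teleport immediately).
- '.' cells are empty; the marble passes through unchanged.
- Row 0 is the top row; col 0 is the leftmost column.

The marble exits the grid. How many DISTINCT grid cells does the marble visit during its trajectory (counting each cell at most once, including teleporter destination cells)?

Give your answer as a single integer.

Answer: 9

Derivation:
Step 1: enter (0,7), '.' pass, move down to (1,7)
Step 2: enter (1,7), '/' deflects down->left, move left to (1,6)
Step 3: enter (1,6), '.' pass, move left to (1,5)
Step 4: enter (1,5), '.' pass, move left to (1,4)
Step 5: enter (1,4), '.' pass, move left to (1,3)
Step 6: enter (1,3), '.' pass, move left to (1,2)
Step 7: enter (1,2), '.' pass, move left to (1,1)
Step 8: enter (1,1), '.' pass, move left to (1,0)
Step 9: enter (1,0), '.' pass, move left to (1,-1)
Step 10: at (1,-1) — EXIT via left edge, pos 1
Distinct cells visited: 9 (path length 9)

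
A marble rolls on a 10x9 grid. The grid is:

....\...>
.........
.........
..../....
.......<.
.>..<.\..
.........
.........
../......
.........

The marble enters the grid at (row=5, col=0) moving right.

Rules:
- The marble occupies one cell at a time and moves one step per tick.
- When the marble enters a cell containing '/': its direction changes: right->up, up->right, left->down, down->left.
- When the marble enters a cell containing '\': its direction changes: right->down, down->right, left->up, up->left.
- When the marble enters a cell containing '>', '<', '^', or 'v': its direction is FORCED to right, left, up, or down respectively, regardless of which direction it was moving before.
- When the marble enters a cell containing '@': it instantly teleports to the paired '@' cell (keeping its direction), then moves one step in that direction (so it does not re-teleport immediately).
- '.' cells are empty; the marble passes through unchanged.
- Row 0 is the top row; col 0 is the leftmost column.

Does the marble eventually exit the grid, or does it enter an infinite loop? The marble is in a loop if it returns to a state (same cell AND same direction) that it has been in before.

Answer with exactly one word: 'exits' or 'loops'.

Answer: loops

Derivation:
Step 1: enter (5,0), '.' pass, move right to (5,1)
Step 2: enter (5,1), '>' forces right->right, move right to (5,2)
Step 3: enter (5,2), '.' pass, move right to (5,3)
Step 4: enter (5,3), '.' pass, move right to (5,4)
Step 5: enter (5,4), '<' forces right->left, move left to (5,3)
Step 6: enter (5,3), '.' pass, move left to (5,2)
Step 7: enter (5,2), '.' pass, move left to (5,1)
Step 8: enter (5,1), '>' forces left->right, move right to (5,2)
Step 9: at (5,2) dir=right — LOOP DETECTED (seen before)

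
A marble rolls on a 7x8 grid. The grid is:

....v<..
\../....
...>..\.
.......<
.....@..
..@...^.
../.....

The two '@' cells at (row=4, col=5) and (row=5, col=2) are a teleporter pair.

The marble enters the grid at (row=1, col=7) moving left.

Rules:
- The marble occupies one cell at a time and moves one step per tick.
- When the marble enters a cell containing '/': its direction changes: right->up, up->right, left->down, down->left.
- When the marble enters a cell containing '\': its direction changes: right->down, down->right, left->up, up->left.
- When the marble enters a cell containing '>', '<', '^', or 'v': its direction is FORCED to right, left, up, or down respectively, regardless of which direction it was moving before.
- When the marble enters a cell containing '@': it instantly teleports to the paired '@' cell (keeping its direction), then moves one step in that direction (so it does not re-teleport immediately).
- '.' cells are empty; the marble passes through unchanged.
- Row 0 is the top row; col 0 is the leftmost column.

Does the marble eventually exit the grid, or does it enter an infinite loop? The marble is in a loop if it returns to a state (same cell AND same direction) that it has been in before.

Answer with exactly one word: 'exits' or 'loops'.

Answer: loops

Derivation:
Step 1: enter (1,7), '.' pass, move left to (1,6)
Step 2: enter (1,6), '.' pass, move left to (1,5)
Step 3: enter (1,5), '.' pass, move left to (1,4)
Step 4: enter (1,4), '.' pass, move left to (1,3)
Step 5: enter (1,3), '/' deflects left->down, move down to (2,3)
Step 6: enter (2,3), '>' forces down->right, move right to (2,4)
Step 7: enter (2,4), '.' pass, move right to (2,5)
Step 8: enter (2,5), '.' pass, move right to (2,6)
Step 9: enter (2,6), '\' deflects right->down, move down to (3,6)
Step 10: enter (3,6), '.' pass, move down to (4,6)
Step 11: enter (4,6), '.' pass, move down to (5,6)
Step 12: enter (5,6), '^' forces down->up, move up to (4,6)
Step 13: enter (4,6), '.' pass, move up to (3,6)
Step 14: enter (3,6), '.' pass, move up to (2,6)
Step 15: enter (2,6), '\' deflects up->left, move left to (2,5)
Step 16: enter (2,5), '.' pass, move left to (2,4)
Step 17: enter (2,4), '.' pass, move left to (2,3)
Step 18: enter (2,3), '>' forces left->right, move right to (2,4)
Step 19: at (2,4) dir=right — LOOP DETECTED (seen before)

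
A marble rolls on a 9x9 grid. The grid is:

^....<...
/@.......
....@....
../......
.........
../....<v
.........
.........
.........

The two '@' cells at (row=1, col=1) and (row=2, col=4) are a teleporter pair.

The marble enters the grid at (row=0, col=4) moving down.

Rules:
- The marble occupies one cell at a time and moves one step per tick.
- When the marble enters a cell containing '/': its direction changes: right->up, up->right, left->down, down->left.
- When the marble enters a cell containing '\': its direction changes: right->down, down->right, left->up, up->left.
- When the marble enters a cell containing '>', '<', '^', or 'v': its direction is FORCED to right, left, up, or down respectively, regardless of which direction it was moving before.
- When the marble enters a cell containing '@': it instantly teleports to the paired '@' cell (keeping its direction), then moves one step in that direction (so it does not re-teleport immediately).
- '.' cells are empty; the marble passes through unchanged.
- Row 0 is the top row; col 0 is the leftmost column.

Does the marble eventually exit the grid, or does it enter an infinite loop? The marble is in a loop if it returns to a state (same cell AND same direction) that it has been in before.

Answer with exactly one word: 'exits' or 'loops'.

Step 1: enter (0,4), '.' pass, move down to (1,4)
Step 2: enter (1,4), '.' pass, move down to (2,4)
Step 3: enter (2,4), '@' teleport (2,4)->(1,1), also enter (1,1), move down to (2,1)
Step 4: enter (2,1), '.' pass, move down to (3,1)
Step 5: enter (3,1), '.' pass, move down to (4,1)
Step 6: enter (4,1), '.' pass, move down to (5,1)
Step 7: enter (5,1), '.' pass, move down to (6,1)
Step 8: enter (6,1), '.' pass, move down to (7,1)
Step 9: enter (7,1), '.' pass, move down to (8,1)
Step 10: enter (8,1), '.' pass, move down to (9,1)
Step 11: at (9,1) — EXIT via bottom edge, pos 1

Answer: exits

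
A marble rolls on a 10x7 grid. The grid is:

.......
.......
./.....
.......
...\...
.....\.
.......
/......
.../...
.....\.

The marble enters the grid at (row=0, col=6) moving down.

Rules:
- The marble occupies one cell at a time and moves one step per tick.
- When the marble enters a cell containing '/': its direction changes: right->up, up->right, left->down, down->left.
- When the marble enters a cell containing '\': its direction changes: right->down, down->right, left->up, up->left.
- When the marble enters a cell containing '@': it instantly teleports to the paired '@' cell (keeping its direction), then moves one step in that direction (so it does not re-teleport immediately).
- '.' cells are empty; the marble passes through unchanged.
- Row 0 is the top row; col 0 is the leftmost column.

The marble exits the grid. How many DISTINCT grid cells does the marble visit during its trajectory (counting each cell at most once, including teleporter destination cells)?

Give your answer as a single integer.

Answer: 10

Derivation:
Step 1: enter (0,6), '.' pass, move down to (1,6)
Step 2: enter (1,6), '.' pass, move down to (2,6)
Step 3: enter (2,6), '.' pass, move down to (3,6)
Step 4: enter (3,6), '.' pass, move down to (4,6)
Step 5: enter (4,6), '.' pass, move down to (5,6)
Step 6: enter (5,6), '.' pass, move down to (6,6)
Step 7: enter (6,6), '.' pass, move down to (7,6)
Step 8: enter (7,6), '.' pass, move down to (8,6)
Step 9: enter (8,6), '.' pass, move down to (9,6)
Step 10: enter (9,6), '.' pass, move down to (10,6)
Step 11: at (10,6) — EXIT via bottom edge, pos 6
Distinct cells visited: 10 (path length 10)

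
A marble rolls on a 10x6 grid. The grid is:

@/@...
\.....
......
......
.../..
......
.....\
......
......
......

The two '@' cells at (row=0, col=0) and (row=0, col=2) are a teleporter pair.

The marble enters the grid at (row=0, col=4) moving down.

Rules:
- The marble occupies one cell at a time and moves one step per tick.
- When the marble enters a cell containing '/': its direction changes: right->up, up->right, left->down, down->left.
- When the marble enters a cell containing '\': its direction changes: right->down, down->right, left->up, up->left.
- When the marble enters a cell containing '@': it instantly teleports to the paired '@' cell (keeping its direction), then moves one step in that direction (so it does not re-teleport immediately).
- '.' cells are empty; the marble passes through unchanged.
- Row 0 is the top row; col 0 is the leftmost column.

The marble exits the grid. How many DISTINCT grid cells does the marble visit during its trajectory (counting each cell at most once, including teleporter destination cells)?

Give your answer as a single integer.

Step 1: enter (0,4), '.' pass, move down to (1,4)
Step 2: enter (1,4), '.' pass, move down to (2,4)
Step 3: enter (2,4), '.' pass, move down to (3,4)
Step 4: enter (3,4), '.' pass, move down to (4,4)
Step 5: enter (4,4), '.' pass, move down to (5,4)
Step 6: enter (5,4), '.' pass, move down to (6,4)
Step 7: enter (6,4), '.' pass, move down to (7,4)
Step 8: enter (7,4), '.' pass, move down to (8,4)
Step 9: enter (8,4), '.' pass, move down to (9,4)
Step 10: enter (9,4), '.' pass, move down to (10,4)
Step 11: at (10,4) — EXIT via bottom edge, pos 4
Distinct cells visited: 10 (path length 10)

Answer: 10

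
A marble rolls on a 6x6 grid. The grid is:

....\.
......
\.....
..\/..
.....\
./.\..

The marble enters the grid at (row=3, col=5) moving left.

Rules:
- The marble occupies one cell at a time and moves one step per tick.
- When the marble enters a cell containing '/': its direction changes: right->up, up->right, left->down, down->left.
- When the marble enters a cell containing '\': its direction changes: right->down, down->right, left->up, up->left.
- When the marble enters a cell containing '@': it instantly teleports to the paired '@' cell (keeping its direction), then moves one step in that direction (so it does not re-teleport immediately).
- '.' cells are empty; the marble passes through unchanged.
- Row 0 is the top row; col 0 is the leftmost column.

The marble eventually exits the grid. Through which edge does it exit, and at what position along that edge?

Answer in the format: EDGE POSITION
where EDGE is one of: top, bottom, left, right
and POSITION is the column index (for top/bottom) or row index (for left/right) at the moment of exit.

Answer: right 5

Derivation:
Step 1: enter (3,5), '.' pass, move left to (3,4)
Step 2: enter (3,4), '.' pass, move left to (3,3)
Step 3: enter (3,3), '/' deflects left->down, move down to (4,3)
Step 4: enter (4,3), '.' pass, move down to (5,3)
Step 5: enter (5,3), '\' deflects down->right, move right to (5,4)
Step 6: enter (5,4), '.' pass, move right to (5,5)
Step 7: enter (5,5), '.' pass, move right to (5,6)
Step 8: at (5,6) — EXIT via right edge, pos 5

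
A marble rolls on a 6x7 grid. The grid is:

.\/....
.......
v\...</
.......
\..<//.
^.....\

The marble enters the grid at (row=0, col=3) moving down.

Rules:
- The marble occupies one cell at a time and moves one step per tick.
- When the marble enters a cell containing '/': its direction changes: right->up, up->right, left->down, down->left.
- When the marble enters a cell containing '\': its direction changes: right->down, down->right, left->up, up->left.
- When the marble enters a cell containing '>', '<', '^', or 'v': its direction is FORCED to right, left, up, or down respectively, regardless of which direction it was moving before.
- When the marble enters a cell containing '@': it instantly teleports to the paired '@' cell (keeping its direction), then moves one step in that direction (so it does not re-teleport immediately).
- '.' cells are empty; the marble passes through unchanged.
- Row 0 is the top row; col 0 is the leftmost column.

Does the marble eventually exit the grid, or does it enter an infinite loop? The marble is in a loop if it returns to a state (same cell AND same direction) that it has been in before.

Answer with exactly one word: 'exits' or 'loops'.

Step 1: enter (0,3), '.' pass, move down to (1,3)
Step 2: enter (1,3), '.' pass, move down to (2,3)
Step 3: enter (2,3), '.' pass, move down to (3,3)
Step 4: enter (3,3), '.' pass, move down to (4,3)
Step 5: enter (4,3), '<' forces down->left, move left to (4,2)
Step 6: enter (4,2), '.' pass, move left to (4,1)
Step 7: enter (4,1), '.' pass, move left to (4,0)
Step 8: enter (4,0), '\' deflects left->up, move up to (3,0)
Step 9: enter (3,0), '.' pass, move up to (2,0)
Step 10: enter (2,0), 'v' forces up->down, move down to (3,0)
Step 11: enter (3,0), '.' pass, move down to (4,0)
Step 12: enter (4,0), '\' deflects down->right, move right to (4,1)
Step 13: enter (4,1), '.' pass, move right to (4,2)
Step 14: enter (4,2), '.' pass, move right to (4,3)
Step 15: enter (4,3), '<' forces right->left, move left to (4,2)
Step 16: at (4,2) dir=left — LOOP DETECTED (seen before)

Answer: loops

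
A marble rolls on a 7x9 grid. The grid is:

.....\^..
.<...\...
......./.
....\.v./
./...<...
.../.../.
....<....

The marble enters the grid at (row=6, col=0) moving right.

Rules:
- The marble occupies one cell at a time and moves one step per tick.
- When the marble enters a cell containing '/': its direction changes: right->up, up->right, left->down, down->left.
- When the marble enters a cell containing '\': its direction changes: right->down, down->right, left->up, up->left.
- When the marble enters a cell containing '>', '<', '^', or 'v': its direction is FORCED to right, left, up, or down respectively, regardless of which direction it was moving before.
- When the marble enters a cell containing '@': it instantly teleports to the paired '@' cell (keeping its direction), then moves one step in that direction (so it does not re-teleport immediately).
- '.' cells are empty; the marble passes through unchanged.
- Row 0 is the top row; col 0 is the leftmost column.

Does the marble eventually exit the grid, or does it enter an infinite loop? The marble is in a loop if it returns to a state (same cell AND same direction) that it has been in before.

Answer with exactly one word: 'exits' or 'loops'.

Step 1: enter (6,0), '.' pass, move right to (6,1)
Step 2: enter (6,1), '.' pass, move right to (6,2)
Step 3: enter (6,2), '.' pass, move right to (6,3)
Step 4: enter (6,3), '.' pass, move right to (6,4)
Step 5: enter (6,4), '<' forces right->left, move left to (6,3)
Step 6: enter (6,3), '.' pass, move left to (6,2)
Step 7: enter (6,2), '.' pass, move left to (6,1)
Step 8: enter (6,1), '.' pass, move left to (6,0)
Step 9: enter (6,0), '.' pass, move left to (6,-1)
Step 10: at (6,-1) — EXIT via left edge, pos 6

Answer: exits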